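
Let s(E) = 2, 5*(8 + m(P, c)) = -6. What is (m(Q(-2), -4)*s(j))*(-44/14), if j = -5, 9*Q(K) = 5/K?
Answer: 2024/35 ≈ 57.829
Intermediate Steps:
Q(K) = 5/(9*K) (Q(K) = (5/K)/9 = 5/(9*K))
m(P, c) = -46/5 (m(P, c) = -8 + (⅕)*(-6) = -8 - 6/5 = -46/5)
(m(Q(-2), -4)*s(j))*(-44/14) = (-46/5*2)*(-44/14) = -(-4048)/(5*14) = -92/5*(-22/7) = 2024/35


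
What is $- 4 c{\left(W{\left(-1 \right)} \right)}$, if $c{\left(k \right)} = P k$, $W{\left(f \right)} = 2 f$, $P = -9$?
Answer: $-72$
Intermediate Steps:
$c{\left(k \right)} = - 9 k$
$- 4 c{\left(W{\left(-1 \right)} \right)} = - 4 \left(- 9 \cdot 2 \left(-1\right)\right) = - 4 \left(\left(-9\right) \left(-2\right)\right) = \left(-4\right) 18 = -72$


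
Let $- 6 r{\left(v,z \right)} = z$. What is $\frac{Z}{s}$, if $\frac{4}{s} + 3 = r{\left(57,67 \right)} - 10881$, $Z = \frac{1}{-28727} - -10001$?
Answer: $- \frac{3130167502891}{114908} \approx -2.7241 \cdot 10^{7}$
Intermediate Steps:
$r{\left(v,z \right)} = - \frac{z}{6}$
$Z = \frac{287298726}{28727}$ ($Z = - \frac{1}{28727} + 10001 = \frac{287298726}{28727} \approx 10001.0$)
$s = - \frac{24}{65371}$ ($s = \frac{4}{-3 - \frac{65353}{6}} = \frac{4}{- \frac{65371}{6}} = 4 \left(- \frac{6}{65371}\right) = - \frac{24}{65371} \approx -0.00036714$)
$\frac{Z}{s} = \frac{287298726}{28727 \left(- \frac{24}{65371}\right)} = \frac{287298726}{28727} \left(- \frac{65371}{24}\right) = - \frac{3130167502891}{114908}$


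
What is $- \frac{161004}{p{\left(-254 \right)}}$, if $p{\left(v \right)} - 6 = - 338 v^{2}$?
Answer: $\frac{80502}{10903201} \approx 0.0073833$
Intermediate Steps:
$p{\left(v \right)} = 6 - 338 v^{2}$
$- \frac{161004}{p{\left(-254 \right)}} = - \frac{161004}{6 - 338 \left(-254\right)^{2}} = - \frac{161004}{6 - 21806408} = - \frac{161004}{-21806402} = \left(-161004\right) \left(- \frac{1}{21806402}\right) = \frac{80502}{10903201}$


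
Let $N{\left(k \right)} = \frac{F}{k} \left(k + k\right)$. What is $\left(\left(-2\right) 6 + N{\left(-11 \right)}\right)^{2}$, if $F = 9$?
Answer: $36$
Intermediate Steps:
$N{\left(k \right)} = 18$ ($N{\left(k \right)} = \frac{9}{k} \left(k + k\right) = \frac{9}{k} 2 k = 18$)
$\left(\left(-2\right) 6 + N{\left(-11 \right)}\right)^{2} = \left(\left(-2\right) 6 + 18\right)^{2} = \left(-12 + 18\right)^{2} = 6^{2} = 36$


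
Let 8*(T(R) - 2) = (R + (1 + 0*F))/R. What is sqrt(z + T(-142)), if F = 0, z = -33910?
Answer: I*sqrt(2734873637)/284 ≈ 184.14*I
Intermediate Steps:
T(R) = 2 + (1 + R)/(8*R) (T(R) = 2 + ((R + (1 + 0*0))/R)/8 = 2 + ((R + (1 + 0))/R)/8 = 2 + ((R + 1)/R)/8 = 2 + ((1 + R)/R)/8 = 2 + (1 + R)/(8*R))
sqrt(z + T(-142)) = sqrt(-33910 + (1/8)*(1 + 17*(-142))/(-142)) = sqrt(-33910 + (1/8)*(-1/142)*(1 - 2414)) = sqrt(-33910 + (1/8)*(-1/142)*(-2413)) = sqrt(-33910 + 2413/1136) = sqrt(-38519347/1136) = I*sqrt(2734873637)/284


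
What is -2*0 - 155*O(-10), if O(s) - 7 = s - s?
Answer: -1085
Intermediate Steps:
O(s) = 7 (O(s) = 7 + (s - s) = 7 + 0 = 7)
-2*0 - 155*O(-10) = -2*0 - 155*7 = 0 - 1085 = -1085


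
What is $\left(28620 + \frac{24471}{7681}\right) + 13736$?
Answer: $\frac{325360907}{7681} \approx 42359.0$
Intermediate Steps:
$\left(28620 + \frac{24471}{7681}\right) + 13736 = \frac{219854691}{7681} + 13736 = \frac{325360907}{7681}$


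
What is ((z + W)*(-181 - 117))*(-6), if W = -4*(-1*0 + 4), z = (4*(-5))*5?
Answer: -207408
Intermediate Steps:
z = -100 (z = -20*5 = -100)
W = -16 (W = -4*(0 + 4) = -4*4 = -16)
((z + W)*(-181 - 117))*(-6) = ((-100 - 16)*(-181 - 117))*(-6) = -116*(-298)*(-6) = 34568*(-6) = -207408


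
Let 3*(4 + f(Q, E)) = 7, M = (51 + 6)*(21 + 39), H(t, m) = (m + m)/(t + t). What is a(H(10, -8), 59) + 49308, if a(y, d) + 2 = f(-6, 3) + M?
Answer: 158173/3 ≈ 52724.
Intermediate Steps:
H(t, m) = m/t (H(t, m) = (2*m)/((2*t)) = (2*m)*(1/(2*t)) = m/t)
M = 3420 (M = 57*60 = 3420)
f(Q, E) = -5/3 (f(Q, E) = -4 + (⅓)*7 = -4 + 7/3 = -5/3)
a(y, d) = 10249/3 (a(y, d) = -2 + (-5/3 + 3420) = -2 + 10255/3 = 10249/3)
a(H(10, -8), 59) + 49308 = 10249/3 + 49308 = 158173/3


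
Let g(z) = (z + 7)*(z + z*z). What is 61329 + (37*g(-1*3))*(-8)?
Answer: 54225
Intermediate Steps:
g(z) = (7 + z)*(z + z²)
61329 + (37*g(-1*3))*(-8) = 61329 + (37*((-1*3)*(7 + (-1*3)² + 8*(-1*3))))*(-8) = 61329 + (37*(-3*(7 + (-3)² + 8*(-3))))*(-8) = 61329 + (37*(-3*(7 + 9 - 24)))*(-8) = 61329 + (37*(-3*(-8)))*(-8) = 61329 + (37*24)*(-8) = 61329 + 888*(-8) = 61329 - 7104 = 54225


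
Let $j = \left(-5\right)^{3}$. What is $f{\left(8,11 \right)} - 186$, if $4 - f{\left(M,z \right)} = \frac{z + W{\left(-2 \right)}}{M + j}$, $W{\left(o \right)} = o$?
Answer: $- \frac{2365}{13} \approx -181.92$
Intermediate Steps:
$j = -125$
$f{\left(M,z \right)} = 4 - \frac{-2 + z}{-125 + M}$ ($f{\left(M,z \right)} = 4 - \frac{z - 2}{M - 125} = 4 - \frac{-2 + z}{-125 + M}$)
$f{\left(8,11 \right)} - 186 = \frac{-498 - 11 + 4 \cdot 8}{-125 + 8} - 186 = \frac{-498 - 11 + 32}{-117} - 186 = \left(- \frac{1}{117}\right) \left(-477\right) - 186 = \frac{53}{13} - 186 = - \frac{2365}{13}$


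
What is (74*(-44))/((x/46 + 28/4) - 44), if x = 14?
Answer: 18722/211 ≈ 88.730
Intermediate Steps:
(74*(-44))/((x/46 + 28/4) - 44) = (74*(-44))/((14/46 + 28/4) - 44) = -3256/((14*(1/46) + 28*(¼)) - 44) = -3256/((7/23 + 7) - 44) = -3256/(168/23 - 44) = -3256/(-844/23) = -3256*(-23/844) = 18722/211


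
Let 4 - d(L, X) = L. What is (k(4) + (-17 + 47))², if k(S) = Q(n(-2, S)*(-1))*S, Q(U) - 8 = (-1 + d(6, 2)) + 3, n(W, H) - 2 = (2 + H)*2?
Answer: 3844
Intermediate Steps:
d(L, X) = 4 - L
n(W, H) = 6 + 2*H (n(W, H) = 2 + (2 + H)*2 = 2 + (4 + 2*H) = 6 + 2*H)
Q(U) = 8 (Q(U) = 8 + ((-1 + (4 - 1*6)) + 3) = 8 + ((-1 + (4 - 6)) + 3) = 8 + ((-1 - 2) + 3) = 8 + (-3 + 3) = 8 + 0 = 8)
k(S) = 8*S
(k(4) + (-17 + 47))² = (8*4 + (-17 + 47))² = (32 + 30)² = 62² = 3844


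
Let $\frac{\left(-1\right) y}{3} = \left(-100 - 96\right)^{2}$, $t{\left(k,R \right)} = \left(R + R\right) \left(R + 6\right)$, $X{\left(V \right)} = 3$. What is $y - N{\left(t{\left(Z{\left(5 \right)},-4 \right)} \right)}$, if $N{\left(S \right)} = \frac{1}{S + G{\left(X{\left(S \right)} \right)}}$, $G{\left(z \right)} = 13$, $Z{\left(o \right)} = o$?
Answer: $- \frac{345743}{3} \approx -1.1525 \cdot 10^{5}$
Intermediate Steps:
$t{\left(k,R \right)} = 2 R \left(6 + R\right)$
$y = -115248$ ($y = - 3 \left(-100 - 96\right)^{2} = - 3 \left(-196\right)^{2} = \left(-3\right) 38416 = -115248$)
$N{\left(S \right)} = \frac{1}{13 + S}$ ($N{\left(S \right)} = \frac{1}{S + 13} = \frac{1}{13 + S}$)
$y - N{\left(t{\left(Z{\left(5 \right)},-4 \right)} \right)} = -115248 - \frac{1}{13 + 2 \left(-4\right) \left(6 - 4\right)} = -115248 - \frac{1}{13 + 2 \left(-4\right) 2} = -115248 - \frac{1}{13 - 16} = -115248 - \frac{1}{-3} = -115248 - - \frac{1}{3} = -115248 + \frac{1}{3} = - \frac{345743}{3}$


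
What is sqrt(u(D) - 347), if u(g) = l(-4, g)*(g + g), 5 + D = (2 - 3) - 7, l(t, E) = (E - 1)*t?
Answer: I*sqrt(1803) ≈ 42.462*I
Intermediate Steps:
l(t, E) = t*(-1 + E) (l(t, E) = (-1 + E)*t = t*(-1 + E))
D = -13 (D = -5 + ((2 - 3) - 7) = -5 + (-1 - 7) = -5 - 8 = -13)
u(g) = 2*g*(4 - 4*g) (u(g) = (-4*(-1 + g))*(g + g) = (4 - 4*g)*(2*g) = 2*g*(4 - 4*g))
sqrt(u(D) - 347) = sqrt(8*(-13)*(1 - 1*(-13)) - 347) = sqrt(8*(-13)*(1 + 13) - 347) = sqrt(8*(-13)*14 - 347) = sqrt(-1456 - 347) = sqrt(-1803) = I*sqrt(1803)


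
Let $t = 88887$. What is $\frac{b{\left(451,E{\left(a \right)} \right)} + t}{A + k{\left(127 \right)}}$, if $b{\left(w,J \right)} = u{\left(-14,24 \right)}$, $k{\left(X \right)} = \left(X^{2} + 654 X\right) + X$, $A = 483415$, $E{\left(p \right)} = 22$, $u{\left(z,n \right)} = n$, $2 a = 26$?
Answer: $\frac{29637}{194243} \approx 0.15258$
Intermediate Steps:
$a = 13$ ($a = \frac{1}{2} \cdot 26 = 13$)
$k{\left(X \right)} = X^{2} + 655 X$
$b{\left(w,J \right)} = 24$
$\frac{b{\left(451,E{\left(a \right)} \right)} + t}{A + k{\left(127 \right)}} = \frac{24 + 88887}{483415 + 127 \left(655 + 127\right)} = \frac{88911}{483415 + 127 \cdot 782} = \frac{88911}{483415 + 99314} = \frac{88911}{582729} = 88911 \cdot \frac{1}{582729} = \frac{29637}{194243}$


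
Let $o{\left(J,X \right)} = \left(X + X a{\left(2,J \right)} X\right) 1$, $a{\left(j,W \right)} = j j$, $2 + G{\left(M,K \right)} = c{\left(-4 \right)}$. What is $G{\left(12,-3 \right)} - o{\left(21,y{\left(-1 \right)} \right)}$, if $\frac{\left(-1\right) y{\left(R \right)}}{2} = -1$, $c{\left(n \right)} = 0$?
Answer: $-20$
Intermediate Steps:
$G{\left(M,K \right)} = -2$ ($G{\left(M,K \right)} = -2 + 0 = -2$)
$a{\left(j,W \right)} = j^{2}$
$y{\left(R \right)} = 2$ ($y{\left(R \right)} = \left(-2\right) \left(-1\right) = 2$)
$o{\left(J,X \right)} = X + 4 X^{2}$ ($o{\left(J,X \right)} = \left(X + X 2^{2} X\right) 1 = \left(X + X 4 X\right) 1 = \left(X + 4 X X\right) 1 = \left(X + 4 X^{2}\right) 1 = X + 4 X^{2}$)
$G{\left(12,-3 \right)} - o{\left(21,y{\left(-1 \right)} \right)} = -2 - 2 \left(1 + 4 \cdot 2\right) = -2 - 2 \left(1 + 8\right) = -2 - 2 \cdot 9 = -2 - 18 = -20$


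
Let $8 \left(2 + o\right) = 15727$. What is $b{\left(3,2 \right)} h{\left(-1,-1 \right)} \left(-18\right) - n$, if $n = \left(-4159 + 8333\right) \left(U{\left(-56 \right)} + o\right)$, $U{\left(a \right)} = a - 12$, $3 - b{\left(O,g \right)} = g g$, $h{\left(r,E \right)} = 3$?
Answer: $- \frac{31653313}{4} \approx -7.9133 \cdot 10^{6}$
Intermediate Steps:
$o = \frac{15711}{8}$ ($o = -2 + \frac{1}{8} \cdot 15727 = -2 + \frac{15727}{8} = \frac{15711}{8} \approx 1963.9$)
$b{\left(O,g \right)} = 3 - g^{2}$ ($b{\left(O,g \right)} = 3 - g g = 3 - g^{2}$)
$U{\left(a \right)} = -12 + a$
$n = \frac{31653529}{4}$ ($n = \left(-4159 + 8333\right) \left(\left(-12 - 56\right) + \frac{15711}{8}\right) = 4174 \left(-68 + \frac{15711}{8}\right) = 4174 \cdot \frac{15167}{8} = \frac{31653529}{4} \approx 7.9134 \cdot 10^{6}$)
$b{\left(3,2 \right)} h{\left(-1,-1 \right)} \left(-18\right) - n = \left(3 - 2^{2}\right) 3 \left(-18\right) - \frac{31653529}{4} = \left(3 - 4\right) 3 \left(-18\right) - \frac{31653529}{4} = \left(-1\right) 3 \left(-18\right) - \frac{31653529}{4} = \left(-3\right) \left(-18\right) - \frac{31653529}{4} = 54 - \frac{31653529}{4} = - \frac{31653313}{4}$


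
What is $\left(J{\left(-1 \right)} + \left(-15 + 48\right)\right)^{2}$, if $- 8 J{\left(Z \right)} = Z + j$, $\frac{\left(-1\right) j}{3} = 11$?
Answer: $\frac{22201}{16} \approx 1387.6$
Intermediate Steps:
$j = -33$ ($j = \left(-3\right) 11 = -33$)
$J{\left(Z \right)} = \frac{33}{8} - \frac{Z}{8}$ ($J{\left(Z \right)} = - \frac{Z - 33}{8} = - \frac{-33 + Z}{8} = \frac{33}{8} - \frac{Z}{8}$)
$\left(J{\left(-1 \right)} + \left(-15 + 48\right)\right)^{2} = \left(\left(\frac{33}{8} - - \frac{1}{8}\right) + \left(-15 + 48\right)\right)^{2} = \left(\left(\frac{33}{8} + \frac{1}{8}\right) + 33\right)^{2} = \left(\frac{17}{4} + 33\right)^{2} = \left(\frac{149}{4}\right)^{2} = \frac{22201}{16}$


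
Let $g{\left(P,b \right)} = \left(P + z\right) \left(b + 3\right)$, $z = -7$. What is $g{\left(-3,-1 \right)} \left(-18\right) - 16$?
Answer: $344$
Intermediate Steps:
$g{\left(P,b \right)} = \left(-7 + P\right) \left(3 + b\right)$ ($g{\left(P,b \right)} = \left(P - 7\right) \left(b + 3\right) = \left(-7 + P\right) \left(3 + b\right)$)
$g{\left(-3,-1 \right)} \left(-18\right) - 16 = \left(-21 - -7 + 3 \left(-3\right) - -3\right) \left(-18\right) - 16 = \left(-21 + 7 - 9 + 3\right) \left(-18\right) - 16 = \left(-20\right) \left(-18\right) - 16 = 360 - 16 = 344$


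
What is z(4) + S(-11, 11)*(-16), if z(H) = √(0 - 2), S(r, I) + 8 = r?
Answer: 304 + I*√2 ≈ 304.0 + 1.4142*I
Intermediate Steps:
S(r, I) = -8 + r
z(H) = I*√2 (z(H) = √(-2) = I*√2)
z(4) + S(-11, 11)*(-16) = I*√2 + (-8 - 11)*(-16) = I*√2 - 19*(-16) = I*√2 + 304 = 304 + I*√2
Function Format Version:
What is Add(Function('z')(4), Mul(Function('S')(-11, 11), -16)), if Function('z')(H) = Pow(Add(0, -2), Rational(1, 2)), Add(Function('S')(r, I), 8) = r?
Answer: Add(304, Mul(I, Pow(2, Rational(1, 2)))) ≈ Add(304.00, Mul(1.4142, I))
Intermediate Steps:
Function('S')(r, I) = Add(-8, r)
Function('z')(H) = Mul(I, Pow(2, Rational(1, 2))) (Function('z')(H) = Pow(-2, Rational(1, 2)) = Mul(I, Pow(2, Rational(1, 2))))
Add(Function('z')(4), Mul(Function('S')(-11, 11), -16)) = Add(Mul(I, Pow(2, Rational(1, 2))), Mul(Add(-8, -11), -16)) = Add(Mul(I, Pow(2, Rational(1, 2))), Mul(-19, -16)) = Add(Mul(I, Pow(2, Rational(1, 2))), 304) = Add(304, Mul(I, Pow(2, Rational(1, 2))))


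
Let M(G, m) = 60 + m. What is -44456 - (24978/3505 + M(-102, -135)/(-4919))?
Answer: -766593248977/17241095 ≈ -44463.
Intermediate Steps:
-44456 - (24978/3505 + M(-102, -135)/(-4919)) = -44456 - (24978/3505 + (60 - 135)/(-4919)) = -44456 - (24978*(1/3505) - 75*(-1/4919)) = -44456 - (24978/3505 + 75/4919) = -44456 - 1*123129657/17241095 = -44456 - 123129657/17241095 = -766593248977/17241095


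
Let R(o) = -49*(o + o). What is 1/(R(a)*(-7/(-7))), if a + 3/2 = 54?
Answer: -1/5145 ≈ -0.00019436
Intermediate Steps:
a = 105/2 (a = -3/2 + 54 = 105/2 ≈ 52.500)
R(o) = -98*o
1/(R(a)*(-7/(-7))) = 1/((-98*105/2)*(-7/(-7))) = 1/(-(-36015)*(-1)/7) = 1/(-5145*1) = 1/(-5145) = -1/5145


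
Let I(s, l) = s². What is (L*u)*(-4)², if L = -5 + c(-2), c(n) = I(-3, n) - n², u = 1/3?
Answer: 0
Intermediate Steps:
u = ⅓ ≈ 0.33333
c(n) = 9 - n² (c(n) = (-3)² - n² = 9 - n²)
L = 0 (L = -5 + (9 - 1*(-2)²) = -5 + (9 - 1*4) = -5 + (9 - 4) = -5 + 5 = 0)
(L*u)*(-4)² = (0*(⅓))*(-4)² = 0*16 = 0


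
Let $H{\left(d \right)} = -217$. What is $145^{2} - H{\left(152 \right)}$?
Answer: $21242$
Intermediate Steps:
$145^{2} - H{\left(152 \right)} = 145^{2} - -217 = 21025 + 217 = 21242$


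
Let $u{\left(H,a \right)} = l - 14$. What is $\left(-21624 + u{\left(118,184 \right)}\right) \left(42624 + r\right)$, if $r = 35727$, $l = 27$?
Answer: $-1693243461$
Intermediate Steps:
$u{\left(H,a \right)} = 13$ ($u{\left(H,a \right)} = 27 - 14 = 13$)
$\left(-21624 + u{\left(118,184 \right)}\right) \left(42624 + r\right) = \left(-21624 + 13\right) \left(42624 + 35727\right) = \left(-21611\right) 78351 = -1693243461$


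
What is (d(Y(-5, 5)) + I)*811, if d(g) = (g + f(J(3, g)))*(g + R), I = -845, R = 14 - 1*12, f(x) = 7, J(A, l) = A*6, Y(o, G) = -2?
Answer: -685295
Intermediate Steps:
J(A, l) = 6*A
R = 2 (R = 14 - 12 = 2)
d(g) = (2 + g)*(7 + g) (d(g) = (g + 7)*(g + 2) = (7 + g)*(2 + g) = (2 + g)*(7 + g))
(d(Y(-5, 5)) + I)*811 = ((14 + (-2)² + 9*(-2)) - 845)*811 = ((14 + 4 - 18) - 845)*811 = (0 - 845)*811 = -845*811 = -685295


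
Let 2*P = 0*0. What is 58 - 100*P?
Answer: 58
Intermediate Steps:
P = 0 (P = (0*0)/2 = (1/2)*0 = 0)
58 - 100*P = 58 - 100*0 = 58 + 0 = 58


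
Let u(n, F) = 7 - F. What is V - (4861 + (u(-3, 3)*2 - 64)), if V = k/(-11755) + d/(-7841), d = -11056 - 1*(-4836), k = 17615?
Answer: -88589288378/18434191 ≈ -4805.7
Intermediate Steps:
d = -6220 (d = -11056 + 4836 = -6220)
V = -13000623/18434191 (V = 17615/(-11755) - 6220/(-7841) = 17615*(-1/11755) - 6220*(-1/7841) = -3523/2351 + 6220/7841 = -13000623/18434191 ≈ -0.70525)
V - (4861 + (u(-3, 3)*2 - 64)) = -13000623/18434191 - (4861 + ((7 - 1*3)*2 - 64)) = -13000623/18434191 - (4861 + ((7 - 3)*2 - 64)) = -13000623/18434191 - (4861 + (4*2 - 64)) = -13000623/18434191 - (4861 + (8 - 64)) = -13000623/18434191 - (4861 - 56) = -13000623/18434191 - 1*4805 = -13000623/18434191 - 4805 = -88589288378/18434191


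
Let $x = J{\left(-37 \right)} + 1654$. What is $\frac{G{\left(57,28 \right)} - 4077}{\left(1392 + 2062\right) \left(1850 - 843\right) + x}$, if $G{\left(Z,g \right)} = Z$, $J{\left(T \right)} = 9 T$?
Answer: $- \frac{1340}{1159833} \approx -0.0011553$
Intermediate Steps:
$x = 1321$ ($x = 9 \left(-37\right) + 1654 = -333 + 1654 = 1321$)
$\frac{G{\left(57,28 \right)} - 4077}{\left(1392 + 2062\right) \left(1850 - 843\right) + x} = \frac{57 - 4077}{\left(1392 + 2062\right) \left(1850 - 843\right) + 1321} = - \frac{4020}{3454 \cdot 1007 + 1321} = - \frac{4020}{3478178 + 1321} = - \frac{4020}{3479499} = \left(-4020\right) \frac{1}{3479499} = - \frac{1340}{1159833}$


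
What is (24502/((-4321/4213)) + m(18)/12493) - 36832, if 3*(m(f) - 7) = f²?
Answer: -3277887832099/53982253 ≈ -60722.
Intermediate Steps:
m(f) = 7 + f²/3
(24502/((-4321/4213)) + m(18)/12493) - 36832 = (24502/((-4321/4213)) + (7 + (⅓)*18²)/12493) - 36832 = (24502/((-4321*1/4213)) + (7 + (⅓)*324)*(1/12493)) - 36832 = (24502/(-4321/4213) + (7 + 108)*(1/12493)) - 36832 = (24502*(-4213/4321) + 115*(1/12493)) - 36832 = (-103226926/4321 + 115/12493) - 36832 = -1289613489603/53982253 - 36832 = -3277887832099/53982253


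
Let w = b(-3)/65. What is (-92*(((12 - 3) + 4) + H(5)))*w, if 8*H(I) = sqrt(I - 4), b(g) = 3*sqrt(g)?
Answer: -1449*I*sqrt(3)/26 ≈ -96.529*I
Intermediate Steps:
H(I) = sqrt(-4 + I)/8 (H(I) = sqrt(I - 4)/8 = sqrt(-4 + I)/8)
w = 3*I*sqrt(3)/65 (w = (3*sqrt(-3))/65 = (3*(I*sqrt(3)))*(1/65) = (3*I*sqrt(3))*(1/65) = 3*I*sqrt(3)/65 ≈ 0.079941*I)
(-92*(((12 - 3) + 4) + H(5)))*w = (-92*(((12 - 3) + 4) + sqrt(-4 + 5)/8))*(3*I*sqrt(3)/65) = (-92*((9 + 4) + sqrt(1)/8))*(3*I*sqrt(3)/65) = (-92*(13 + (1/8)*1))*(3*I*sqrt(3)/65) = (-92*(13 + 1/8))*(3*I*sqrt(3)/65) = (-92*105/8)*(3*I*sqrt(3)/65) = -1449*I*sqrt(3)/26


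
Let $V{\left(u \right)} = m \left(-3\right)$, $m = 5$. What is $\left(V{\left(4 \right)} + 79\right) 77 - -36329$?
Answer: $41257$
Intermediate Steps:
$V{\left(u \right)} = -15$ ($V{\left(u \right)} = 5 \left(-3\right) = -15$)
$\left(V{\left(4 \right)} + 79\right) 77 - -36329 = \left(-15 + 79\right) 77 - -36329 = 64 \cdot 77 + 36329 = 4928 + 36329 = 41257$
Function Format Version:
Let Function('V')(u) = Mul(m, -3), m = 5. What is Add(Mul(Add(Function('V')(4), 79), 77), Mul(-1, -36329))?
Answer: 41257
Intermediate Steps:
Function('V')(u) = -15 (Function('V')(u) = Mul(5, -3) = -15)
Add(Mul(Add(Function('V')(4), 79), 77), Mul(-1, -36329)) = Add(Mul(Add(-15, 79), 77), Mul(-1, -36329)) = Add(Mul(64, 77), 36329) = Add(4928, 36329) = 41257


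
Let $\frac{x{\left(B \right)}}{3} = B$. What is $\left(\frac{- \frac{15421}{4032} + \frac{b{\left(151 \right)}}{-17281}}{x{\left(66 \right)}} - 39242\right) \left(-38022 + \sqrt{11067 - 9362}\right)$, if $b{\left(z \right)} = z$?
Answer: $\frac{490107782401289755}{328477248} - \frac{77340663153115 \sqrt{1705}}{1970863488} \approx 1.4904 \cdot 10^{9}$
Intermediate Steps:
$x{\left(B \right)} = 3 B$
$\left(\frac{- \frac{15421}{4032} + \frac{b{\left(151 \right)}}{-17281}}{x{\left(66 \right)}} - 39242\right) \left(-38022 + \sqrt{11067 - 9362}\right) = \left(\frac{- \frac{15421}{4032} + \frac{151}{-17281}}{3 \cdot 66} - 39242\right) \left(-38022 + \sqrt{11067 - 9362}\right) = \left(\frac{\left(-15421\right) \frac{1}{4032} + 151 \left(- \frac{1}{17281}\right)}{198} - 39242\right) \left(-38022 + \sqrt{11067 - 9362}\right) = \left(\left(- \frac{2203}{576} - \frac{151}{17281}\right) \frac{1}{198} - 39242\right) \left(-38022 + \sqrt{1705}\right) = \left(\left(- \frac{38157019}{9953856}\right) \frac{1}{198} - 39242\right) \left(-38022 + \sqrt{1705}\right) = \left(- \frac{38157019}{1970863488} - 39242\right) \left(-38022 + \sqrt{1705}\right) = - \frac{77340663153115 \left(-38022 + \sqrt{1705}\right)}{1970863488} = \frac{490107782401289755}{328477248} - \frac{77340663153115 \sqrt{1705}}{1970863488}$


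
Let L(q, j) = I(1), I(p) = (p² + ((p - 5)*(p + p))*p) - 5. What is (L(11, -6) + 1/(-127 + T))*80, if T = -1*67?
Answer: -93160/97 ≈ -960.41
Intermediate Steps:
I(p) = -5 + p² + 2*p²*(-5 + p) (I(p) = (p² + ((-5 + p)*(2*p))*p) - 5 = (p² + (2*p*(-5 + p))*p) - 5 = (p² + 2*p²*(-5 + p)) - 5 = -5 + p² + 2*p²*(-5 + p))
T = -67
L(q, j) = -12 (L(q, j) = -5 - 9*1² + 2*1³ = -5 - 9*1 + 2*1 = -5 - 9 + 2 = -12)
(L(11, -6) + 1/(-127 + T))*80 = (-12 + 1/(-127 - 67))*80 = (-12 + 1/(-194))*80 = (-12 - 1/194)*80 = -2329/194*80 = -93160/97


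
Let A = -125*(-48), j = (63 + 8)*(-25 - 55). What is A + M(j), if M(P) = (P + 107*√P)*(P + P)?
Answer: 64530800 - 4862080*I*√355 ≈ 6.4531e+7 - 9.1609e+7*I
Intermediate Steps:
j = -5680 (j = 71*(-80) = -5680)
A = 6000
M(P) = 2*P*(P + 107*√P) (M(P) = (P + 107*√P)*(2*P) = 2*P*(P + 107*√P))
A + M(j) = 6000 + (2*(-5680)² + 214*(-5680)^(3/2)) = 6000 + (2*32262400 + 214*(-22720*I*√355)) = 6000 + (64524800 - 4862080*I*√355) = 64530800 - 4862080*I*√355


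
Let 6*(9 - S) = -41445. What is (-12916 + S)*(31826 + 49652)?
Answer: -488827261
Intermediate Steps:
S = 13833/2 (S = 9 - ⅙*(-41445) = 9 + 13815/2 = 13833/2 ≈ 6916.5)
(-12916 + S)*(31826 + 49652) = (-12916 + 13833/2)*(31826 + 49652) = -11999/2*81478 = -488827261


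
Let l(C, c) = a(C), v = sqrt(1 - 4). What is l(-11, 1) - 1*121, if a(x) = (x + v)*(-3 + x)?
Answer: 33 - 14*I*sqrt(3) ≈ 33.0 - 24.249*I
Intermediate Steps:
v = I*sqrt(3) (v = sqrt(-3) = I*sqrt(3) ≈ 1.732*I)
a(x) = (-3 + x)*(x + I*sqrt(3)) (a(x) = (x + I*sqrt(3))*(-3 + x) = (-3 + x)*(x + I*sqrt(3)))
l(C, c) = C**2 - 3*C - 3*I*sqrt(3) + I*C*sqrt(3)
l(-11, 1) - 1*121 = ((-11)**2 - 3*(-11) - 3*I*sqrt(3) + I*(-11)*sqrt(3)) - 1*121 = (121 + 33 - 3*I*sqrt(3) - 11*I*sqrt(3)) - 121 = (154 - 14*I*sqrt(3)) - 121 = 33 - 14*I*sqrt(3)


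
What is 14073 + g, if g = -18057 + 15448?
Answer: 11464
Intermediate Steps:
g = -2609
14073 + g = 14073 - 2609 = 11464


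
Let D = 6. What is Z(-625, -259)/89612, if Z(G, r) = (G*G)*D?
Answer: 1171875/44806 ≈ 26.154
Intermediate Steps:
Z(G, r) = 6*G² (Z(G, r) = (G*G)*6 = G²*6 = 6*G²)
Z(-625, -259)/89612 = (6*(-625)²)/89612 = (6*390625)*(1/89612) = 2343750*(1/89612) = 1171875/44806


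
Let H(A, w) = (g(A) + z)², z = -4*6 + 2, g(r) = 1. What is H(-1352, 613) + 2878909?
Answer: 2879350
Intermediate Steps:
z = -22 (z = -24 + 2 = -22)
H(A, w) = 441 (H(A, w) = (1 - 22)² = (-21)² = 441)
H(-1352, 613) + 2878909 = 441 + 2878909 = 2879350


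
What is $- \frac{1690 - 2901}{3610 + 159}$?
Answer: $\frac{1211}{3769} \approx 0.32131$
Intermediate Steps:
$- \frac{1690 - 2901}{3610 + 159} = - \frac{-1211}{3769} = \left(-1\right) \left(- \frac{1211}{3769}\right) = \frac{1211}{3769}$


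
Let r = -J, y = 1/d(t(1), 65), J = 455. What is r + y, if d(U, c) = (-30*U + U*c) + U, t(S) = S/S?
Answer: -16379/36 ≈ -454.97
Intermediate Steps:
t(S) = 1
d(U, c) = -29*U + U*c
y = 1/36 (y = 1/(1*(-29 + 65)) = 1/(1*36) = 1/36 ≈ 0.027778)
r = -455 (r = -1*455 = -455)
r + y = -455 + 1/36 = -16379/36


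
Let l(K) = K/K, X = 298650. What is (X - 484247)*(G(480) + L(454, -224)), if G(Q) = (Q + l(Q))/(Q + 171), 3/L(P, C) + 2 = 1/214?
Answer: 181795255/1281 ≈ 1.4192e+5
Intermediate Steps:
l(K) = 1
L(P, C) = -642/427 (L(P, C) = 3/(-2 + 1/214) = 3/(-427/214) = 3*(-214/427) = -642/427)
G(Q) = (1 + Q)/(171 + Q) (G(Q) = (Q + 1)/(Q + 171) = (1 + Q)/(171 + Q))
(X - 484247)*(G(480) + L(454, -224)) = (298650 - 484247)*((1 + 480)/(171 + 480) - 642/427) = -185597*(481/651 - 642/427) = -185597*(-30365/39711) = 181795255/1281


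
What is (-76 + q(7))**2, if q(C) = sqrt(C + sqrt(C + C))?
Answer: (76 - sqrt(7 + sqrt(14)))**2 ≈ 5288.6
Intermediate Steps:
q(C) = sqrt(C + sqrt(2)*sqrt(C)) (q(C) = sqrt(C + sqrt(2*C)) = sqrt(C + sqrt(2)*sqrt(C)))
(-76 + q(7))**2 = (-76 + sqrt(7 + sqrt(2)*sqrt(7)))**2 = (-76 + sqrt(7 + sqrt(14)))**2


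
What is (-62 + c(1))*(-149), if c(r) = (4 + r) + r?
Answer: 8344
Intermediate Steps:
c(r) = 4 + 2*r
(-62 + c(1))*(-149) = (-62 + (4 + 2*1))*(-149) = (-62 + (4 + 2))*(-149) = (-62 + 6)*(-149) = -56*(-149) = 8344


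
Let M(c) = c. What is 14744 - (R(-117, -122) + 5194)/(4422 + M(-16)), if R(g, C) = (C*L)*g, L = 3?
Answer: 32457024/2203 ≈ 14733.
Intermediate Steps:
R(g, C) = 3*C*g (R(g, C) = (C*3)*g = (3*C)*g = 3*C*g)
14744 - (R(-117, -122) + 5194)/(4422 + M(-16)) = 14744 - (3*(-122)*(-117) + 5194)/(4422 - 16) = 14744 - (42822 + 5194)/4406 = 14744 - 48016/4406 = 14744 - 1*24008/2203 = 14744 - 24008/2203 = 32457024/2203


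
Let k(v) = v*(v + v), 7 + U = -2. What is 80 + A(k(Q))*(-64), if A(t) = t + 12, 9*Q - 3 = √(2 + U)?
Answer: -55984/81 - 256*I*√7/27 ≈ -691.16 - 25.086*I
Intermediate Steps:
U = -9 (U = -7 - 2 = -9)
Q = ⅓ + I*√7/9 (Q = ⅓ + √(2 - 9)/9 = ⅓ + √(-7)/9 = ⅓ + (I*√7)/9 = ⅓ + I*√7/9 ≈ 0.33333 + 0.29397*I)
k(v) = 2*v² (k(v) = v*(2*v) = 2*v²)
A(t) = 12 + t
80 + A(k(Q))*(-64) = 80 + (12 + 2*(⅓ + I*√7/9)²)*(-64) = 80 + (-768 - 128*(⅓ + I*√7/9)²) = -688 - 128*(⅓ + I*√7/9)²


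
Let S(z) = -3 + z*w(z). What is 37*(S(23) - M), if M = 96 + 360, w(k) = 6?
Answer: -11877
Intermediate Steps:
M = 456
S(z) = -3 + 6*z (S(z) = -3 + z*6 = -3 + 6*z)
37*(S(23) - M) = 37*((-3 + 6*23) - 1*456) = 37*((-3 + 138) - 456) = 37*(135 - 456) = 37*(-321) = -11877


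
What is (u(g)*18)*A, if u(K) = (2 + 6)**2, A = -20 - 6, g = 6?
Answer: -29952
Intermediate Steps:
A = -26
u(K) = 64 (u(K) = 8**2 = 64)
(u(g)*18)*A = (64*18)*(-26) = 1152*(-26) = -29952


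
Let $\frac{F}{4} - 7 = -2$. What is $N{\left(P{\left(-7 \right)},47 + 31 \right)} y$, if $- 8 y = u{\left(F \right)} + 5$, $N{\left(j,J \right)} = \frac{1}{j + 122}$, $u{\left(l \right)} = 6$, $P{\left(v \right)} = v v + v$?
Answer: $- \frac{11}{1312} \approx -0.0083841$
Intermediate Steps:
$F = 20$ ($F = 28 + 4 \left(-2\right) = 28 - 8 = 20$)
$P{\left(v \right)} = v + v^{2}$ ($P{\left(v \right)} = v^{2} + v = v + v^{2}$)
$N{\left(j,J \right)} = \frac{1}{122 + j}$
$y = - \frac{11}{8}$ ($y = - \frac{6 + 5}{8} = \left(- \frac{1}{8}\right) 11 = - \frac{11}{8} \approx -1.375$)
$N{\left(P{\left(-7 \right)},47 + 31 \right)} y = \frac{1}{122 - 7 \left(1 - 7\right)} \left(- \frac{11}{8}\right) = \frac{1}{122 - -42} \left(- \frac{11}{8}\right) = \frac{1}{122 + 42} \left(- \frac{11}{8}\right) = \frac{1}{164} \left(- \frac{11}{8}\right) = - \frac{11}{1312}$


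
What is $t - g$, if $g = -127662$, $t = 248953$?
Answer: $376615$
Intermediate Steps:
$t - g = 248953 - -127662 = 248953 + 127662 = 376615$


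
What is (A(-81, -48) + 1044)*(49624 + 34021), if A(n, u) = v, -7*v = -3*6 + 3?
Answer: 612532335/7 ≈ 8.7505e+7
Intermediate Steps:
v = 15/7 (v = -(-3*6 + 3)/7 = -(-18 + 3)/7 = -1/7*(-15) = 15/7 ≈ 2.1429)
A(n, u) = 15/7
(A(-81, -48) + 1044)*(49624 + 34021) = (15/7 + 1044)*(49624 + 34021) = (7323/7)*83645 = 612532335/7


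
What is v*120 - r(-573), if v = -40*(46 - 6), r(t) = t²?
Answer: -520329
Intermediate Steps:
v = -1600 (v = -40*40 = -1600)
v*120 - r(-573) = -1600*120 - 1*(-573)² = -192000 - 1*328329 = -192000 - 328329 = -520329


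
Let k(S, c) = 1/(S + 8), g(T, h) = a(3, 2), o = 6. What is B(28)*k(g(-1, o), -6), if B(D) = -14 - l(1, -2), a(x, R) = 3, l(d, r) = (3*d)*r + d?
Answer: -9/11 ≈ -0.81818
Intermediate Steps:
l(d, r) = d + 3*d*r (l(d, r) = 3*d*r + d = d + 3*d*r)
g(T, h) = 3
k(S, c) = 1/(8 + S)
B(D) = -9 (B(D) = -14 - (1 + 3*(-2)) = -14 - (1 - 6) = -14 - (-5) = -14 - 1*(-5) = -14 + 5 = -9)
B(28)*k(g(-1, o), -6) = -9/(8 + 3) = -9/11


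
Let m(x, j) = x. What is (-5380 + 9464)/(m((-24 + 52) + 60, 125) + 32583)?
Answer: 4084/32671 ≈ 0.12500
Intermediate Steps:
(-5380 + 9464)/(m((-24 + 52) + 60, 125) + 32583) = (-5380 + 9464)/(((-24 + 52) + 60) + 32583) = 4084/((28 + 60) + 32583) = 4084/(88 + 32583) = 4084/32671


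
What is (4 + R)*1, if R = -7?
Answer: -3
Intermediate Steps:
(4 + R)*1 = (4 - 7)*1 = -3*1 = -3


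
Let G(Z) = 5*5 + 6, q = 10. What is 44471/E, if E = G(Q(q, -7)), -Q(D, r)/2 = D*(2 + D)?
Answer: 44471/31 ≈ 1434.5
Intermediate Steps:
Q(D, r) = -2*D*(2 + D)
G(Z) = 31 (G(Z) = 25 + 6 = 31)
E = 31
44471/E = 44471/31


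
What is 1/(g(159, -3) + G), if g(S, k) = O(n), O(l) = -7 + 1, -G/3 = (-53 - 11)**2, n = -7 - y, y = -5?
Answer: -1/12294 ≈ -8.1340e-5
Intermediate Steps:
n = -2 (n = -7 - 1*(-5) = -7 + 5 = -2)
G = -12288 (G = -3*(-53 - 11)**2 = -3*(-64)**2 = -3*4096 = -12288)
O(l) = -6
g(S, k) = -6
1/(g(159, -3) + G) = 1/(-6 - 12288) = 1/(-12294) = -1/12294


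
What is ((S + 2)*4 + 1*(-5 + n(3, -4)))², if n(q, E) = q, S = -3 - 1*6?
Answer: 900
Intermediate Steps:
S = -9 (S = -3 - 6 = -9)
((S + 2)*4 + 1*(-5 + n(3, -4)))² = ((-9 + 2)*4 + 1*(-5 + 3))² = (-7*4 + 1*(-2))² = (-28 - 2)² = (-30)² = 900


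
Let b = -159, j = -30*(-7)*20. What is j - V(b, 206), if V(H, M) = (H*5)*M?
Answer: 167970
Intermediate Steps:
j = 4200 (j = 210*20 = 4200)
V(H, M) = 5*H*M (V(H, M) = (5*H)*M = 5*H*M)
j - V(b, 206) = 4200 - 5*(-159)*206 = 4200 - 1*(-163770) = 4200 + 163770 = 167970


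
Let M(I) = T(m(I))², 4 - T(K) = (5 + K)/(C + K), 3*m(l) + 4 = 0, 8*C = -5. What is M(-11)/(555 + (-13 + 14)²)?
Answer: 19044/307051 ≈ 0.062022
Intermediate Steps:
C = -5/8 (C = (⅛)*(-5) = -5/8 ≈ -0.62500)
m(l) = -4/3 (m(l) = -4/3 + (⅓)*0 = -4/3 + 0 = -4/3)
T(K) = 4 - (5 + K)/(-5/8 + K)
M(I) = 76176/2209 (M(I) = (12*(-5 + 2*(-4/3))/(-5 + 8*(-4/3)))² = (12*(-5 - 8/3)/(-5 - 32/3))² = (12*(-23/3)/(-47/3))² = (12*(-3/47)*(-23/3))² = (276/47)² = 76176/2209)
M(-11)/(555 + (-13 + 14)²) = 76176/(2209*(555 + (-13 + 14)²)) = 76176/(2209*(555 + 1²)) = 76176/(2209*(555 + 1)) = (76176/2209)/556 = (76176/2209)*(1/556) = 19044/307051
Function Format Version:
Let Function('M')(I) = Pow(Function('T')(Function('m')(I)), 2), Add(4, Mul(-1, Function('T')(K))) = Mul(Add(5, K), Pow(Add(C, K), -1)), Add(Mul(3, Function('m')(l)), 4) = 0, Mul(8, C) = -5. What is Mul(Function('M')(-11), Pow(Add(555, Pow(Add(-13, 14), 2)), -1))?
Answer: Rational(19044, 307051) ≈ 0.062022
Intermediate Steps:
C = Rational(-5, 8) (C = Mul(Rational(1, 8), -5) = Rational(-5, 8) ≈ -0.62500)
Function('m')(l) = Rational(-4, 3) (Function('m')(l) = Add(Rational(-4, 3), Mul(Rational(1, 3), 0)) = Add(Rational(-4, 3), 0) = Rational(-4, 3))
Function('T')(K) = Add(4, Mul(-1, Pow(Add(Rational(-5, 8), K), -1), Add(5, K))) (Function('T')(K) = Add(4, Mul(-1, Mul(Add(5, K), Pow(Add(Rational(-5, 8), K), -1)))) = Add(4, Mul(-1, Mul(Pow(Add(Rational(-5, 8), K), -1), Add(5, K)))) = Add(4, Mul(-1, Pow(Add(Rational(-5, 8), K), -1), Add(5, K))))
Function('M')(I) = Rational(76176, 2209) (Function('M')(I) = Pow(Mul(12, Pow(Add(-5, Mul(8, Rational(-4, 3))), -1), Add(-5, Mul(2, Rational(-4, 3)))), 2) = Pow(Mul(12, Pow(Add(-5, Rational(-32, 3)), -1), Add(-5, Rational(-8, 3))), 2) = Pow(Mul(12, Pow(Rational(-47, 3), -1), Rational(-23, 3)), 2) = Pow(Mul(12, Rational(-3, 47), Rational(-23, 3)), 2) = Pow(Rational(276, 47), 2) = Rational(76176, 2209))
Mul(Function('M')(-11), Pow(Add(555, Pow(Add(-13, 14), 2)), -1)) = Mul(Rational(76176, 2209), Pow(Add(555, Pow(Add(-13, 14), 2)), -1)) = Mul(Rational(76176, 2209), Pow(Add(555, Pow(1, 2)), -1)) = Mul(Rational(76176, 2209), Pow(Add(555, 1), -1)) = Mul(Rational(76176, 2209), Pow(556, -1)) = Mul(Rational(76176, 2209), Rational(1, 556)) = Rational(19044, 307051)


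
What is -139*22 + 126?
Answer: -2932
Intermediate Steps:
-139*22 + 126 = -3058 + 126 = -2932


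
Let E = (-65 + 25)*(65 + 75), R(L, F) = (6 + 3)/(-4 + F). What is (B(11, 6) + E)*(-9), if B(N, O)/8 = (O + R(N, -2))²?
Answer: 48942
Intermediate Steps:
R(L, F) = 9/(-4 + F)
B(N, O) = 8*(-3/2 + O)² (B(N, O) = 8*(O + 9/(-4 - 2))² = 8*(O + 9/(-6))² = 8*(O + 9*(-⅙))² = 8*(O - 3/2)² = 8*(-3/2 + O)²)
E = -5600 (E = -40*140 = -5600)
(B(11, 6) + E)*(-9) = (2*(-3 + 2*6)² - 5600)*(-9) = (2*(-3 + 12)² - 5600)*(-9) = (2*9² - 5600)*(-9) = (2*81 - 5600)*(-9) = (162 - 5600)*(-9) = -5438*(-9) = 48942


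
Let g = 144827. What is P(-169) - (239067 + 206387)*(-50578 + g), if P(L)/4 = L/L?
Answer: -41983594042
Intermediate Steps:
P(L) = 4 (P(L) = 4*(L/L) = 4*1 = 4)
P(-169) - (239067 + 206387)*(-50578 + g) = 4 - (239067 + 206387)*(-50578 + 144827) = 4 - 445454*94249 = 4 - 1*41983594046 = 4 - 41983594046 = -41983594042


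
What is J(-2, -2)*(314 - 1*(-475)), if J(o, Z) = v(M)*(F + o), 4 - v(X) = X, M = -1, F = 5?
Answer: 11835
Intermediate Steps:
v(X) = 4 - X
J(o, Z) = 25 + 5*o (J(o, Z) = (4 - 1*(-1))*(5 + o) = (4 + 1)*(5 + o) = 5*(5 + o) = 25 + 5*o)
J(-2, -2)*(314 - 1*(-475)) = (25 + 5*(-2))*(314 - 1*(-475)) = (25 - 10)*(314 + 475) = 15*789 = 11835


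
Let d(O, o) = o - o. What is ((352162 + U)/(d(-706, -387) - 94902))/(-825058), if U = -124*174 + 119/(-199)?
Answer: 65786495/15581631208884 ≈ 4.2221e-6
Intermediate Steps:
d(O, o) = 0
U = -4293743/199 (U = -21576 + 119*(-1/199) = -21576 - 119/199 = -4293743/199 ≈ -21577.)
((352162 + U)/(d(-706, -387) - 94902))/(-825058) = ((352162 - 4293743/199)/(0 - 94902))/(-825058) = ((65786495/199)/(-94902))*(-1/825058) = ((65786495/199)*(-1/94902))*(-1/825058) = -65786495/18885498*(-1/825058) = 65786495/15581631208884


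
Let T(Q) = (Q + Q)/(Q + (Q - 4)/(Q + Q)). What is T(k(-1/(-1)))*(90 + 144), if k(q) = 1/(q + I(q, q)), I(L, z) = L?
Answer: -78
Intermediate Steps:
k(q) = 1/(2*q) (k(q) = 1/(q + q) = 1/(2*q))
T(Q) = 2*Q/(Q + (-4 + Q)/(2*Q)) (T(Q) = (2*Q)/(Q + (-4 + Q)/((2*Q))) = (2*Q)/(Q + (-4 + Q)*(1/(2*Q))) = (2*Q)/(Q + (-4 + Q)/(2*Q)) = 2*Q/(Q + (-4 + Q)/(2*Q)))
T(k(-1/(-1)))*(90 + 144) = (4*(1/(2*((-1/(-1)))))²/(-4 + 1/(2*((-1/(-1)))) + 2*(1/(2*((-1/(-1)))))²))*(90 + 144) = (4*(1/(2*((-1*(-1)))))²/(-4 + 1/(2*((-1*(-1)))) + 2*(1/(2*((-1*(-1)))))²))*234 = (4*((½)/1)²/(-4 + (½)/1 + 2*((½)/1)²))*234 = (4*((½)*1)²/(-4 + (½)*1 + 2*((½)*1)²))*234 = (4*(½)²/(-4 + ½ + 2*(½)²))*234 = (4*(¼)/(-4 + ½ + 2*(¼)))*234 = (4*(¼)/(-4 + ½ + ½))*234 = (4*(¼)/(-3))*234 = (4*(¼)*(-⅓))*234 = -⅓*234 = -78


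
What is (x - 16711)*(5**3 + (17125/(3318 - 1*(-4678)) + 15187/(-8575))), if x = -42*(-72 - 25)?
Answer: -108629220542351/68565700 ≈ -1.5843e+6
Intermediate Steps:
x = 4074 (x = -42*(-97) = 4074)
(x - 16711)*(5**3 + (17125/(3318 - 1*(-4678)) + 15187/(-8575))) = (4074 - 16711)*(5**3 + (17125/(3318 - 1*(-4678)) + 15187/(-8575))) = -12637*(125 + (17125/(3318 + 4678) + 15187*(-1/8575))) = -12637*(125 + (17125/7996 - 15187/8575)) = -12637*(125 + 25411623/68565700) = -12637*8596124123/68565700 = -108629220542351/68565700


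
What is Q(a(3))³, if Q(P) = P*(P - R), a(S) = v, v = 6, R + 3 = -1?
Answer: 216000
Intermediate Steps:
R = -4 (R = -3 - 1 = -4)
a(S) = 6
Q(P) = P*(4 + P) (Q(P) = P*(P - 1*(-4)) = P*(P + 4) = P*(4 + P))
Q(a(3))³ = (6*(4 + 6))³ = (6*10)³ = 60³ = 216000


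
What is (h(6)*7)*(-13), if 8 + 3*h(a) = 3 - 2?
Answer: 637/3 ≈ 212.33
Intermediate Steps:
h(a) = -7/3 (h(a) = -8/3 + (3 - 2)/3 = -8/3 + (1/3)*1 = -8/3 + 1/3 = -7/3)
(h(6)*7)*(-13) = -7/3*7*(-13) = -49/3*(-13) = 637/3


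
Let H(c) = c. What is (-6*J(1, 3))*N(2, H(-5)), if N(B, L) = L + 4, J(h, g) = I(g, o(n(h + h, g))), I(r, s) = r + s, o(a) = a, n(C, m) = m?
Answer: 36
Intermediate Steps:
J(h, g) = 2*g (J(h, g) = g + g = 2*g)
N(B, L) = 4 + L
(-6*J(1, 3))*N(2, H(-5)) = (-12*3)*(4 - 5) = -6*6*(-1) = -36*(-1) = 36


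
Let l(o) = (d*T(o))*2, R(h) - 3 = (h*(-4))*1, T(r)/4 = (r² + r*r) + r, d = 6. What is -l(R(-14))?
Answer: -337008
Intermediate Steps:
T(r) = 4*r + 8*r² (T(r) = 4*((r² + r*r) + r) = 4*((r² + r²) + r) = 4*(2*r² + r) = 4*(r + 2*r²) = 4*r + 8*r²)
R(h) = 3 - 4*h (R(h) = 3 + (h*(-4))*1 = 3 - 4*h*1 = 3 - 4*h)
l(o) = 48*o*(1 + 2*o) (l(o) = (6*(4*o*(1 + 2*o)))*2 = (24*o*(1 + 2*o))*2 = 48*o*(1 + 2*o))
-l(R(-14)) = -48*(3 - 4*(-14))*(1 + 2*(3 - 4*(-14))) = -48*(3 + 56)*(1 + 2*(3 + 56)) = -48*59*(1 + 2*59) = -48*59*(1 + 118) = -48*59*119 = -1*337008 = -337008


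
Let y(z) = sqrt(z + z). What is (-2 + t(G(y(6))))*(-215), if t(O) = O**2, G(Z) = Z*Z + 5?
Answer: -61705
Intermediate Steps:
y(z) = sqrt(2)*sqrt(z) (y(z) = sqrt(2*z) = sqrt(2)*sqrt(z))
G(Z) = 5 + Z**2 (G(Z) = Z**2 + 5 = 5 + Z**2)
(-2 + t(G(y(6))))*(-215) = (-2 + (5 + (sqrt(2)*sqrt(6))**2)**2)*(-215) = (-2 + (5 + (2*sqrt(3))**2)**2)*(-215) = (-2 + (5 + 12)**2)*(-215) = (-2 + 17**2)*(-215) = (-2 + 289)*(-215) = 287*(-215) = -61705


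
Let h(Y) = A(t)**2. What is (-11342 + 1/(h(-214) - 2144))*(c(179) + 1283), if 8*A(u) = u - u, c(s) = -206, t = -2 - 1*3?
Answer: -26189677173/2144 ≈ -1.2215e+7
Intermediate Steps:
t = -5 (t = -2 - 3 = -5)
A(u) = 0 (A(u) = (u - u)/8 = (1/8)*0 = 0)
h(Y) = 0 (h(Y) = 0**2 = 0)
(-11342 + 1/(h(-214) - 2144))*(c(179) + 1283) = (-11342 + 1/(0 - 2144))*(-206 + 1283) = (-11342 + 1/(-2144))*1077 = (-11342 - 1/2144)*1077 = -24317249/2144*1077 = -26189677173/2144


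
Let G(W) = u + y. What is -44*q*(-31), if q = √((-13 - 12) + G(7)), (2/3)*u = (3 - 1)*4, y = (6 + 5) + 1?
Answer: 1364*I ≈ 1364.0*I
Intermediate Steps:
y = 12 (y = 11 + 1 = 12)
u = 12 (u = 3*((3 - 1)*4)/2 = 3*(2*4)/2 = (3/2)*8 = 12)
G(W) = 24 (G(W) = 12 + 12 = 24)
q = I (q = √((-13 - 12) + 24) = √(-25 + 24) = √(-1) = I ≈ 1.0*I)
-44*q*(-31) = -44*I*(-31) = 1364*I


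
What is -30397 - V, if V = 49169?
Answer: -79566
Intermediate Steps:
-30397 - V = -30397 - 1*49169 = -30397 - 49169 = -79566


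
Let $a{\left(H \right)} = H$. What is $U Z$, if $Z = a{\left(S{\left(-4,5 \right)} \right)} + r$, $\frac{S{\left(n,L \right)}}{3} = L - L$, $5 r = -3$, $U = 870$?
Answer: $-522$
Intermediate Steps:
$r = - \frac{3}{5}$ ($r = \frac{1}{5} \left(-3\right) = - \frac{3}{5} \approx -0.6$)
$S{\left(n,L \right)} = 0$ ($S{\left(n,L \right)} = 3 \left(L - L\right) = 3 \cdot 0 = 0$)
$Z = - \frac{3}{5}$ ($Z = 0 - \frac{3}{5} = - \frac{3}{5} \approx -0.6$)
$U Z = 870 \left(- \frac{3}{5}\right) = -522$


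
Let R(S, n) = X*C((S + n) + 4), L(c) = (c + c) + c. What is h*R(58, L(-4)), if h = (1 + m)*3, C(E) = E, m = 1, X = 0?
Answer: 0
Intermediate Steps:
h = 6 (h = (1 + 1)*3 = 2*3 = 6)
L(c) = 3*c (L(c) = 2*c + c = 3*c)
R(S, n) = 0 (R(S, n) = 0*((S + n) + 4) = 0*(4 + S + n) = 0)
h*R(58, L(-4)) = 6*0 = 0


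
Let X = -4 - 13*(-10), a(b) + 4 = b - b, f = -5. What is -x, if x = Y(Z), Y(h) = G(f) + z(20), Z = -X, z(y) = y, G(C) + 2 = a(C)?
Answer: -14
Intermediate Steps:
a(b) = -4 (a(b) = -4 + (b - b) = -4 + 0 = -4)
G(C) = -6 (G(C) = -2 - 4 = -6)
X = 126 (X = -4 + 130 = 126)
Z = -126 (Z = -1*126 = -126)
Y(h) = 14 (Y(h) = -6 + 20 = 14)
x = 14
-x = -1*14 = -14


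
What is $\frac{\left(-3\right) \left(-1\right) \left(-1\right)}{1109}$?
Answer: $- \frac{3}{1109} \approx -0.0027051$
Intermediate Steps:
$\frac{\left(-3\right) \left(-1\right) \left(-1\right)}{1109} = 3 \left(-1\right) \frac{1}{1109} = \left(-3\right) \frac{1}{1109} = - \frac{3}{1109}$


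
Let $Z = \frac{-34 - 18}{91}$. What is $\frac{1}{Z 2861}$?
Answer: $- \frac{7}{11444} \approx -0.00061167$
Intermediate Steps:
$Z = - \frac{4}{7}$ ($Z = \left(-34 - 18\right) \frac{1}{91} = \left(-52\right) \frac{1}{91} = - \frac{4}{7} \approx -0.57143$)
$\frac{1}{Z 2861} = \frac{1}{\left(- \frac{4}{7}\right) 2861} = \frac{1}{- \frac{11444}{7}} = - \frac{7}{11444}$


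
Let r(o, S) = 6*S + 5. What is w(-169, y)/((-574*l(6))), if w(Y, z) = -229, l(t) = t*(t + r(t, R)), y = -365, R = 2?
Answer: 229/79212 ≈ 0.0028910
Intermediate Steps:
r(o, S) = 5 + 6*S
l(t) = t*(17 + t) (l(t) = t*(t + (5 + 6*2)) = t*(t + (5 + 12)) = t*(t + 17) = t*(17 + t))
w(-169, y)/((-574*l(6))) = -229*(-1/(3444*(17 + 6))) = -229/((-3444*23)) = -229/((-574*138)) = -229/(-79212) = -229*(-1/79212) = 229/79212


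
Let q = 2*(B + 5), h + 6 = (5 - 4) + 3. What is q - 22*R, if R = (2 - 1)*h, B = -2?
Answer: 50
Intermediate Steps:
h = -2 (h = -6 + ((5 - 4) + 3) = -6 + (1 + 3) = -6 + 4 = -2)
R = -2 (R = (2 - 1)*(-2) = 1*(-2) = -2)
q = 6 (q = 2*(-2 + 5) = 2*3 = 6)
q - 22*R = 6 - 22*(-2) = 6 + 44 = 50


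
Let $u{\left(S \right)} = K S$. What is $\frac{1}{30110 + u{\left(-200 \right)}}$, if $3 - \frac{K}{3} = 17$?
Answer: $\frac{1}{38510} \approx 2.5967 \cdot 10^{-5}$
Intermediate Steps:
$K = -42$ ($K = 9 - 51 = -42$)
$u{\left(S \right)} = - 42 S$
$\frac{1}{30110 + u{\left(-200 \right)}} = \frac{1}{30110 - -8400} = \frac{1}{30110 + 8400} = \frac{1}{38510}$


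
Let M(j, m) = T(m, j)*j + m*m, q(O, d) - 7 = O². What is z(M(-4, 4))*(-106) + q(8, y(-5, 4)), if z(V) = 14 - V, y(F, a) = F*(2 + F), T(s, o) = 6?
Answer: -2261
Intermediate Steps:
q(O, d) = 7 + O²
M(j, m) = m² + 6*j (M(j, m) = 6*j + m*m = 6*j + m² = m² + 6*j)
z(M(-4, 4))*(-106) + q(8, y(-5, 4)) = (14 - (4² + 6*(-4)))*(-106) + (7 + 8²) = (14 - (16 - 24))*(-106) + (7 + 64) = (14 - 1*(-8))*(-106) + 71 = (14 + 8)*(-106) + 71 = 22*(-106) + 71 = -2332 + 71 = -2261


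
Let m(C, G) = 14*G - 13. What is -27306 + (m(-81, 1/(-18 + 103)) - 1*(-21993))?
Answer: -452696/85 ≈ -5325.8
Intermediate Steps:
m(C, G) = -13 + 14*G
-27306 + (m(-81, 1/(-18 + 103)) - 1*(-21993)) = -27306 + ((-13 + 14/(-18 + 103)) - 1*(-21993)) = -27306 + ((-13 + 14/85) + 21993) = -27306 + (-1091/85 + 21993) = -27306 + 1868314/85 = -452696/85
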